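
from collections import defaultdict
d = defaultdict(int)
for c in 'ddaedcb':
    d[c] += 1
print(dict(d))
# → {'d': 3, 'a': 1, 'e': 1, 'c': 1, 'b': 1}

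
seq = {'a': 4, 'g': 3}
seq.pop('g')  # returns 3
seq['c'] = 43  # {'a': 4, 'c': 43}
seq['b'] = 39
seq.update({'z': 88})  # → {'a': 4, 'c': 43, 'b': 39, 'z': 88}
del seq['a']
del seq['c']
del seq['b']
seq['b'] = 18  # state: {'z': 88, 'b': 18}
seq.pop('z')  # 88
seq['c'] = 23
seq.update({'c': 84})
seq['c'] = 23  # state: {'b': 18, 'c': 23}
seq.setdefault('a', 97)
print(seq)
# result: {'b': 18, 'c': 23, 'a': 97}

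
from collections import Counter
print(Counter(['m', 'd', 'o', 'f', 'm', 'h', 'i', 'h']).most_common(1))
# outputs [('m', 2)]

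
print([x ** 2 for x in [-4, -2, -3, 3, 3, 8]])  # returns [16, 4, 9, 9, 9, 64]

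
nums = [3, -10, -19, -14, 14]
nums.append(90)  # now [3, -10, -19, -14, 14, 90]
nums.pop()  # 90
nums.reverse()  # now [14, -14, -19, -10, 3]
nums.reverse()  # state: [3, -10, -19, -14, 14]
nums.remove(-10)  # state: [3, -19, -14, 14]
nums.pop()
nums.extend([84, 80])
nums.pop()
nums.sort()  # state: [-19, -14, 3, 84]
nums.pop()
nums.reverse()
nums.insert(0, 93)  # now [93, 3, -14, -19]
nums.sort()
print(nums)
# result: [-19, -14, 3, 93]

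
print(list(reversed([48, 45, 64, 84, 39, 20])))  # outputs [20, 39, 84, 64, 45, 48]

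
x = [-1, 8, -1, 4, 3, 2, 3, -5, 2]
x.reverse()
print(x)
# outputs [2, -5, 3, 2, 3, 4, -1, 8, -1]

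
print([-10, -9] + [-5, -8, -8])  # [-10, -9, -5, -8, -8]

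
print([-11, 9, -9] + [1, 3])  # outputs [-11, 9, -9, 1, 3]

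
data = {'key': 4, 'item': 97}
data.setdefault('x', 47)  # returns 47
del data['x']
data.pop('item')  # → 97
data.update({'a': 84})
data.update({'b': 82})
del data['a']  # {'key': 4, 'b': 82}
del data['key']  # {'b': 82}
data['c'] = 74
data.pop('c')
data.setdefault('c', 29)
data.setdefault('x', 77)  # 77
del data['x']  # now {'b': 82, 'c': 29}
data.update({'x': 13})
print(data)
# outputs {'b': 82, 'c': 29, 'x': 13}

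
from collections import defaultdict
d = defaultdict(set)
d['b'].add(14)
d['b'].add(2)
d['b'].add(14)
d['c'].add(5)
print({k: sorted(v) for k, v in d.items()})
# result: {'b': [2, 14], 'c': [5]}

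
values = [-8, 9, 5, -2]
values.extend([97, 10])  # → [-8, 9, 5, -2, 97, 10]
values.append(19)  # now [-8, 9, 5, -2, 97, 10, 19]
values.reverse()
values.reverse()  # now [-8, 9, 5, -2, 97, 10, 19]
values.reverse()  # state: [19, 10, 97, -2, 5, 9, -8]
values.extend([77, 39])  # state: [19, 10, 97, -2, 5, 9, -8, 77, 39]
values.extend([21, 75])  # [19, 10, 97, -2, 5, 9, -8, 77, 39, 21, 75]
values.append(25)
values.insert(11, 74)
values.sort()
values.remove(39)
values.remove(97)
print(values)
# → [-8, -2, 5, 9, 10, 19, 21, 25, 74, 75, 77]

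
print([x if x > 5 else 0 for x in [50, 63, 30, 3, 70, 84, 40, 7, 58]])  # [50, 63, 30, 0, 70, 84, 40, 7, 58]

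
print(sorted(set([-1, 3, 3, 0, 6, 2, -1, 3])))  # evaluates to [-1, 0, 2, 3, 6]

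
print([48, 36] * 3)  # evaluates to [48, 36, 48, 36, 48, 36]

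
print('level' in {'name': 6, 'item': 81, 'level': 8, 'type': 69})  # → True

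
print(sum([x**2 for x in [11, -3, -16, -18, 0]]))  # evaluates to 710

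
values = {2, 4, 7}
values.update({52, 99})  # {2, 4, 7, 52, 99}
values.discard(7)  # {2, 4, 52, 99}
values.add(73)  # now {2, 4, 52, 73, 99}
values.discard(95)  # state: {2, 4, 52, 73, 99}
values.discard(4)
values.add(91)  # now {2, 52, 73, 91, 99}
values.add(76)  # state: {2, 52, 73, 76, 91, 99}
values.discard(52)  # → {2, 73, 76, 91, 99}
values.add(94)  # {2, 73, 76, 91, 94, 99}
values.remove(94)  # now {2, 73, 76, 91, 99}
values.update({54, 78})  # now {2, 54, 73, 76, 78, 91, 99}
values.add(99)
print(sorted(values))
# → [2, 54, 73, 76, 78, 91, 99]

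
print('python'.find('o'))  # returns 4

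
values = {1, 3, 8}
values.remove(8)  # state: {1, 3}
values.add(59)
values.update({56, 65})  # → {1, 3, 56, 59, 65}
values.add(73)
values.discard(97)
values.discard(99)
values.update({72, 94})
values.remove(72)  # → {1, 3, 56, 59, 65, 73, 94}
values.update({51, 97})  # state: {1, 3, 51, 56, 59, 65, 73, 94, 97}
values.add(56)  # {1, 3, 51, 56, 59, 65, 73, 94, 97}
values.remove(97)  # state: {1, 3, 51, 56, 59, 65, 73, 94}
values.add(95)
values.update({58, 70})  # {1, 3, 51, 56, 58, 59, 65, 70, 73, 94, 95}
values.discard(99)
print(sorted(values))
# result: [1, 3, 51, 56, 58, 59, 65, 70, 73, 94, 95]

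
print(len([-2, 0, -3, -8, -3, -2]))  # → 6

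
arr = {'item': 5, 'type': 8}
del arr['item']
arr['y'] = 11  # {'type': 8, 'y': 11}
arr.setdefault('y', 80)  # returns 11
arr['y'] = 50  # {'type': 8, 'y': 50}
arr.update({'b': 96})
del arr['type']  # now {'y': 50, 'b': 96}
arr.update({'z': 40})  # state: {'y': 50, 'b': 96, 'z': 40}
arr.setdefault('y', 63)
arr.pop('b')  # 96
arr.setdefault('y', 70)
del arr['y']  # {'z': 40}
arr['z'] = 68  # {'z': 68}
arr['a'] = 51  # {'z': 68, 'a': 51}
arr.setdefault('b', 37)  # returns 37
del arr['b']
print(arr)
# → {'z': 68, 'a': 51}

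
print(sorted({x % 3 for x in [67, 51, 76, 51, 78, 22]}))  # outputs [0, 1]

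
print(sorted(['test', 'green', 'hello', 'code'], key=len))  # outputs ['test', 'code', 'green', 'hello']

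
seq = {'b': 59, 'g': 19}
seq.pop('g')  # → 19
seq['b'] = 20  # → {'b': 20}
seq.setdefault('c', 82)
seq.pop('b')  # 20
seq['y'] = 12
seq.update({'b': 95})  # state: {'c': 82, 'y': 12, 'b': 95}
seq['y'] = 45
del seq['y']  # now {'c': 82, 'b': 95}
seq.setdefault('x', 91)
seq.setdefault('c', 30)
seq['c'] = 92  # {'c': 92, 'b': 95, 'x': 91}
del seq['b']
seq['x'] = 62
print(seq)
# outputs {'c': 92, 'x': 62}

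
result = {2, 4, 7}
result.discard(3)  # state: {2, 4, 7}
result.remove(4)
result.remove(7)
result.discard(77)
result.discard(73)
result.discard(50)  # {2}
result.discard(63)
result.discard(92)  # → {2}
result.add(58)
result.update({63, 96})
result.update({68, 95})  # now {2, 58, 63, 68, 95, 96}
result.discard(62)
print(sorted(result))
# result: [2, 58, 63, 68, 95, 96]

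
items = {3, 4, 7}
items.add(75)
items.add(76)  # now {3, 4, 7, 75, 76}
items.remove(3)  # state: {4, 7, 75, 76}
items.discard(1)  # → {4, 7, 75, 76}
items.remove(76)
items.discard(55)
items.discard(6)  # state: {4, 7, 75}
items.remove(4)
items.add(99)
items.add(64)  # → {7, 64, 75, 99}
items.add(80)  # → {7, 64, 75, 80, 99}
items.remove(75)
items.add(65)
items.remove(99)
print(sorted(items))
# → [7, 64, 65, 80]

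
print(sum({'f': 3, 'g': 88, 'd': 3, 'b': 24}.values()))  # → 118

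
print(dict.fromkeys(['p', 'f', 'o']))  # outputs {'p': None, 'f': None, 'o': None}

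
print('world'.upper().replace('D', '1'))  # WORL1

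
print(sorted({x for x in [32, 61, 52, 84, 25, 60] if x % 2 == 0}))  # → [32, 52, 60, 84]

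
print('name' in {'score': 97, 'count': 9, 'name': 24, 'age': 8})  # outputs True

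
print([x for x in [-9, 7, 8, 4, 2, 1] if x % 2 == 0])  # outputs [8, 4, 2]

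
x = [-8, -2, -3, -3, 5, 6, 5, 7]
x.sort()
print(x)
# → [-8, -3, -3, -2, 5, 5, 6, 7]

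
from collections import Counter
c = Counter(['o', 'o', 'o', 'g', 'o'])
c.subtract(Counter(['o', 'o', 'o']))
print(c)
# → Counter({'o': 1, 'g': 1})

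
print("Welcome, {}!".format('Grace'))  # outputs Welcome, Grace!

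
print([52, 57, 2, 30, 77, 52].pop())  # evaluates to 52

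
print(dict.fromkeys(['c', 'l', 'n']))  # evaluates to {'c': None, 'l': None, 'n': None}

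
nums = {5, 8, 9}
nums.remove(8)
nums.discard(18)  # {5, 9}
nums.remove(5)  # {9}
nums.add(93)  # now {9, 93}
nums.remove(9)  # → {93}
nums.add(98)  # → {93, 98}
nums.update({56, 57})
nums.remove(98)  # {56, 57, 93}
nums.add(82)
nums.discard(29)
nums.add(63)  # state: {56, 57, 63, 82, 93}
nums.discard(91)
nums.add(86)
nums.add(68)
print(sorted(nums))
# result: [56, 57, 63, 68, 82, 86, 93]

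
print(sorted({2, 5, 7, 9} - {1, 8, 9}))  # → [2, 5, 7]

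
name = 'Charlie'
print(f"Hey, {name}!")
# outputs Hey, Charlie!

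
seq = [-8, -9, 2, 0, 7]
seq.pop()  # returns 7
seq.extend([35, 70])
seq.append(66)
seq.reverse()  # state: [66, 70, 35, 0, 2, -9, -8]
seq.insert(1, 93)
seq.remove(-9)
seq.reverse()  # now [-8, 2, 0, 35, 70, 93, 66]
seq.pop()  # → 66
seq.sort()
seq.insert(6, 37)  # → [-8, 0, 2, 35, 70, 93, 37]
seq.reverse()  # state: [37, 93, 70, 35, 2, 0, -8]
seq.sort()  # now [-8, 0, 2, 35, 37, 70, 93]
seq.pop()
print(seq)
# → [-8, 0, 2, 35, 37, 70]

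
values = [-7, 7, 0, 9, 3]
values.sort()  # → [-7, 0, 3, 7, 9]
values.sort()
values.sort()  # [-7, 0, 3, 7, 9]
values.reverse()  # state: [9, 7, 3, 0, -7]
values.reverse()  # [-7, 0, 3, 7, 9]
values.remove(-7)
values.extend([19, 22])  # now [0, 3, 7, 9, 19, 22]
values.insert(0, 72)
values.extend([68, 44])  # [72, 0, 3, 7, 9, 19, 22, 68, 44]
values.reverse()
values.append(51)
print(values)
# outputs [44, 68, 22, 19, 9, 7, 3, 0, 72, 51]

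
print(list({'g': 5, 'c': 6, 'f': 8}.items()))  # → [('g', 5), ('c', 6), ('f', 8)]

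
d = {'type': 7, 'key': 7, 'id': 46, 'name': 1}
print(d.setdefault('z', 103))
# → 103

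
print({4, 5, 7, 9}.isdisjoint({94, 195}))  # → True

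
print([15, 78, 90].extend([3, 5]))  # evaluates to None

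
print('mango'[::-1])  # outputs ognam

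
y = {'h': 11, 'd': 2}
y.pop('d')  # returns 2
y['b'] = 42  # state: {'h': 11, 'b': 42}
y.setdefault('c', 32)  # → 32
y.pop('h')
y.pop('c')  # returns 32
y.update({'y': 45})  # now {'b': 42, 'y': 45}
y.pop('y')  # 45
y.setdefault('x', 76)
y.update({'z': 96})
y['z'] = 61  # {'b': 42, 'x': 76, 'z': 61}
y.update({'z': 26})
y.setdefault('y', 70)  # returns 70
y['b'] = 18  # {'b': 18, 'x': 76, 'z': 26, 'y': 70}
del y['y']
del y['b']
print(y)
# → {'x': 76, 'z': 26}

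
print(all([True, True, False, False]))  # False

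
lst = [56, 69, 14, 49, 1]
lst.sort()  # [1, 14, 49, 56, 69]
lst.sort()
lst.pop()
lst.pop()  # 56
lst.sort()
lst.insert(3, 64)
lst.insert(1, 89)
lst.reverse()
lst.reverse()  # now [1, 89, 14, 49, 64]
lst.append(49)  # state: [1, 89, 14, 49, 64, 49]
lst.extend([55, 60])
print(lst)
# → [1, 89, 14, 49, 64, 49, 55, 60]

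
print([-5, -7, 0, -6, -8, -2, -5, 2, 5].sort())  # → None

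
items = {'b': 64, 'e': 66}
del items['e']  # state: {'b': 64}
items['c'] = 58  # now {'b': 64, 'c': 58}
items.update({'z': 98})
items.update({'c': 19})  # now {'b': 64, 'c': 19, 'z': 98}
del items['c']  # {'b': 64, 'z': 98}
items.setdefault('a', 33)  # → 33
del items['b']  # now {'z': 98, 'a': 33}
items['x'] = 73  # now {'z': 98, 'a': 33, 'x': 73}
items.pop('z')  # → 98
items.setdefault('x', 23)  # 73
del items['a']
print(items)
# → {'x': 73}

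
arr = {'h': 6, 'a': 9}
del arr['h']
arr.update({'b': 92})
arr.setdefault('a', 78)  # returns 9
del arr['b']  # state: {'a': 9}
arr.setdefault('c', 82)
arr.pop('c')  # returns 82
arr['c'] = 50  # {'a': 9, 'c': 50}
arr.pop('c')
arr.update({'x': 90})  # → {'a': 9, 'x': 90}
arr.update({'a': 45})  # {'a': 45, 'x': 90}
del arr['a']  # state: {'x': 90}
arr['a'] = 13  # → {'x': 90, 'a': 13}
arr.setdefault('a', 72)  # 13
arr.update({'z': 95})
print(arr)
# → {'x': 90, 'a': 13, 'z': 95}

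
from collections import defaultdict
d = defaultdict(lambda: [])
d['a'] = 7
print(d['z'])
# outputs []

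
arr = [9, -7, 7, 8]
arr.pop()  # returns 8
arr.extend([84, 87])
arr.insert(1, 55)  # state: [9, 55, -7, 7, 84, 87]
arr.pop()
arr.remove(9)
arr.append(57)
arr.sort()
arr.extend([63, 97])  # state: [-7, 7, 55, 57, 84, 63, 97]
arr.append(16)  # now [-7, 7, 55, 57, 84, 63, 97, 16]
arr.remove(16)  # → [-7, 7, 55, 57, 84, 63, 97]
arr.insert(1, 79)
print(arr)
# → [-7, 79, 7, 55, 57, 84, 63, 97]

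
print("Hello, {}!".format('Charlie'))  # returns Hello, Charlie!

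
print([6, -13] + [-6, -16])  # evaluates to [6, -13, -6, -16]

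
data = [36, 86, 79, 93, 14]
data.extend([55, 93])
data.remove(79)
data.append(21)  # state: [36, 86, 93, 14, 55, 93, 21]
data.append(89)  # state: [36, 86, 93, 14, 55, 93, 21, 89]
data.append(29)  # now [36, 86, 93, 14, 55, 93, 21, 89, 29]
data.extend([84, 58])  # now [36, 86, 93, 14, 55, 93, 21, 89, 29, 84, 58]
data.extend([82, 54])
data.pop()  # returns 54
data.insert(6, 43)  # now [36, 86, 93, 14, 55, 93, 43, 21, 89, 29, 84, 58, 82]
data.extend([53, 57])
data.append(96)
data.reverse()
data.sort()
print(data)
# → [14, 21, 29, 36, 43, 53, 55, 57, 58, 82, 84, 86, 89, 93, 93, 96]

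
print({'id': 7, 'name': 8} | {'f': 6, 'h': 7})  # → {'id': 7, 'name': 8, 'f': 6, 'h': 7}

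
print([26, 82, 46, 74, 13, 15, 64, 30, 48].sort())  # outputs None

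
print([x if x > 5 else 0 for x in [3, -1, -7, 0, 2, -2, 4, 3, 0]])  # [0, 0, 0, 0, 0, 0, 0, 0, 0]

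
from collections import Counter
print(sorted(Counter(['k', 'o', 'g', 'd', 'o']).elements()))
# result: ['d', 'g', 'k', 'o', 'o']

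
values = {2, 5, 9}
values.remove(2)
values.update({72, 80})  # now {5, 9, 72, 80}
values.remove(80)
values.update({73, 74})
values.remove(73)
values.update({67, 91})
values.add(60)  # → {5, 9, 60, 67, 72, 74, 91}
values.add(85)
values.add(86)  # {5, 9, 60, 67, 72, 74, 85, 86, 91}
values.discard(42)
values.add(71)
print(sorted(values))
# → [5, 9, 60, 67, 71, 72, 74, 85, 86, 91]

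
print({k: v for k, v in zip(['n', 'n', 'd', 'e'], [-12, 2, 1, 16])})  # {'n': 2, 'd': 1, 'e': 16}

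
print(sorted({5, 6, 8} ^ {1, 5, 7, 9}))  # [1, 6, 7, 8, 9]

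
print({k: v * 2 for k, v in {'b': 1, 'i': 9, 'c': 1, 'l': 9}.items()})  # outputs {'b': 2, 'i': 18, 'c': 2, 'l': 18}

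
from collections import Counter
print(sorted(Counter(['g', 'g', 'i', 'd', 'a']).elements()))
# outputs ['a', 'd', 'g', 'g', 'i']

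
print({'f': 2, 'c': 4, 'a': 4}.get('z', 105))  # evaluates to 105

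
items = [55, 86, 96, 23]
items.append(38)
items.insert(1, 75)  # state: [55, 75, 86, 96, 23, 38]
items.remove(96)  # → [55, 75, 86, 23, 38]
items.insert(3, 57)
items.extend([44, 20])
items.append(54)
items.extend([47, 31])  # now [55, 75, 86, 57, 23, 38, 44, 20, 54, 47, 31]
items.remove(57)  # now [55, 75, 86, 23, 38, 44, 20, 54, 47, 31]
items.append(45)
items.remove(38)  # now [55, 75, 86, 23, 44, 20, 54, 47, 31, 45]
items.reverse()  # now [45, 31, 47, 54, 20, 44, 23, 86, 75, 55]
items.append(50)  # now [45, 31, 47, 54, 20, 44, 23, 86, 75, 55, 50]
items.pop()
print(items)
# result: [45, 31, 47, 54, 20, 44, 23, 86, 75, 55]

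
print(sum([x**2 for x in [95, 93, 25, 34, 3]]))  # 19464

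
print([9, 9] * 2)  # [9, 9, 9, 9]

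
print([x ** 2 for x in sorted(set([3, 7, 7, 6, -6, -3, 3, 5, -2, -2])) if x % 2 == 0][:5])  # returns [36, 4, 36]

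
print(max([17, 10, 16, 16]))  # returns 17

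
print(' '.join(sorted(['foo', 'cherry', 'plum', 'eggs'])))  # cherry eggs foo plum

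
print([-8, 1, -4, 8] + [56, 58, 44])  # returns [-8, 1, -4, 8, 56, 58, 44]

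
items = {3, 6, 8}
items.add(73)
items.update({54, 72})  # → {3, 6, 8, 54, 72, 73}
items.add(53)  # {3, 6, 8, 53, 54, 72, 73}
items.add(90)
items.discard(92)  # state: {3, 6, 8, 53, 54, 72, 73, 90}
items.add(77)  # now {3, 6, 8, 53, 54, 72, 73, 77, 90}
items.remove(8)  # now {3, 6, 53, 54, 72, 73, 77, 90}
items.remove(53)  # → {3, 6, 54, 72, 73, 77, 90}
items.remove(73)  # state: {3, 6, 54, 72, 77, 90}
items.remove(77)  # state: {3, 6, 54, 72, 90}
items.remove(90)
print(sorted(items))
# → [3, 6, 54, 72]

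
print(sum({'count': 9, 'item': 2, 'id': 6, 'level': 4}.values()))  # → 21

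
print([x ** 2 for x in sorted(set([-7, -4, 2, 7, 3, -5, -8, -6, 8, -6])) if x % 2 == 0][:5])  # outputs [64, 36, 16, 4, 64]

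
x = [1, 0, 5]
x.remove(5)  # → [1, 0]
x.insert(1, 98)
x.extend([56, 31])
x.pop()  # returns 31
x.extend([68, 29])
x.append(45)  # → [1, 98, 0, 56, 68, 29, 45]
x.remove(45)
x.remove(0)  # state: [1, 98, 56, 68, 29]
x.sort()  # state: [1, 29, 56, 68, 98]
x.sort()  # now [1, 29, 56, 68, 98]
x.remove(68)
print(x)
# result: [1, 29, 56, 98]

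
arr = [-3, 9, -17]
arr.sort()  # [-17, -3, 9]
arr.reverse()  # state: [9, -3, -17]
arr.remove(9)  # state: [-3, -17]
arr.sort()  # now [-17, -3]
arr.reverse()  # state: [-3, -17]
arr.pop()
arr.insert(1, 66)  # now [-3, 66]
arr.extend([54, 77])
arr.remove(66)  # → [-3, 54, 77]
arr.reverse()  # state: [77, 54, -3]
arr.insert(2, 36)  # [77, 54, 36, -3]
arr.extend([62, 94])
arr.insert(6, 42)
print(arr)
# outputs [77, 54, 36, -3, 62, 94, 42]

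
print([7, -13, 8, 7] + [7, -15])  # [7, -13, 8, 7, 7, -15]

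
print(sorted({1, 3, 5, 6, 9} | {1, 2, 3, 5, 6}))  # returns [1, 2, 3, 5, 6, 9]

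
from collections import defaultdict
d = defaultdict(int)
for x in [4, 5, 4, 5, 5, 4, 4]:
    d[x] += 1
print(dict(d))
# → {4: 4, 5: 3}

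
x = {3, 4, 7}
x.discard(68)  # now {3, 4, 7}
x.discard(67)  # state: {3, 4, 7}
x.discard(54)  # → {3, 4, 7}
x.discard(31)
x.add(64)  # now {3, 4, 7, 64}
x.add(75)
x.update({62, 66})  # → {3, 4, 7, 62, 64, 66, 75}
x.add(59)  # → {3, 4, 7, 59, 62, 64, 66, 75}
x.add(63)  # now {3, 4, 7, 59, 62, 63, 64, 66, 75}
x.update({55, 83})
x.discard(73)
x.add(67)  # {3, 4, 7, 55, 59, 62, 63, 64, 66, 67, 75, 83}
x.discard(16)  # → {3, 4, 7, 55, 59, 62, 63, 64, 66, 67, 75, 83}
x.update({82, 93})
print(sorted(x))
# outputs [3, 4, 7, 55, 59, 62, 63, 64, 66, 67, 75, 82, 83, 93]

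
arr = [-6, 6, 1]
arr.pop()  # 1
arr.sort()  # [-6, 6]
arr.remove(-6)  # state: [6]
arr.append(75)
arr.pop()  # 75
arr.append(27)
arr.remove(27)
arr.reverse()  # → [6]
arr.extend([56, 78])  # [6, 56, 78]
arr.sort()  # [6, 56, 78]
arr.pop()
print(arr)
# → [6, 56]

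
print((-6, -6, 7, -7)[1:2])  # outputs (-6,)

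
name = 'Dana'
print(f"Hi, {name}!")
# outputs Hi, Dana!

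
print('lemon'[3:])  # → on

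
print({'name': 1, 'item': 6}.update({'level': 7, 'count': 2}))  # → None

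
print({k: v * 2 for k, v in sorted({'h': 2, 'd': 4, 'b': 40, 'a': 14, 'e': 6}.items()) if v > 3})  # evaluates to {'a': 28, 'b': 80, 'd': 8, 'e': 12}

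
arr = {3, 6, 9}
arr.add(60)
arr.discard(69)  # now {3, 6, 9, 60}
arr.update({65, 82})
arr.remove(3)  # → {6, 9, 60, 65, 82}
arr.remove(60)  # {6, 9, 65, 82}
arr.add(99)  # {6, 9, 65, 82, 99}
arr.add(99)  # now {6, 9, 65, 82, 99}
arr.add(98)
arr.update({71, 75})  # {6, 9, 65, 71, 75, 82, 98, 99}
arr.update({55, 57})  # {6, 9, 55, 57, 65, 71, 75, 82, 98, 99}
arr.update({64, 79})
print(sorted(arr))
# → [6, 9, 55, 57, 64, 65, 71, 75, 79, 82, 98, 99]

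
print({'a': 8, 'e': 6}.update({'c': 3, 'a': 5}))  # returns None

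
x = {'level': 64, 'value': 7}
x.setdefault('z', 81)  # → 81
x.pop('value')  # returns 7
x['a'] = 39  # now {'level': 64, 'z': 81, 'a': 39}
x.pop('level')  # 64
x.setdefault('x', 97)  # 97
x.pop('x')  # 97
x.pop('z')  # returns 81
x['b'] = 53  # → {'a': 39, 'b': 53}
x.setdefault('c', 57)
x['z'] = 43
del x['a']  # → {'b': 53, 'c': 57, 'z': 43}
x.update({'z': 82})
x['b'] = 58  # {'b': 58, 'c': 57, 'z': 82}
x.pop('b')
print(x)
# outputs {'c': 57, 'z': 82}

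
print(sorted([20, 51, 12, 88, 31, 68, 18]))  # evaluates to [12, 18, 20, 31, 51, 68, 88]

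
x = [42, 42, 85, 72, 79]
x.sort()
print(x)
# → [42, 42, 72, 79, 85]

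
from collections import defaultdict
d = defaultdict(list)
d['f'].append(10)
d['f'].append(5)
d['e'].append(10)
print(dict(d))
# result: {'f': [10, 5], 'e': [10]}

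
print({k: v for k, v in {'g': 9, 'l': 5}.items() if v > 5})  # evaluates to {'g': 9}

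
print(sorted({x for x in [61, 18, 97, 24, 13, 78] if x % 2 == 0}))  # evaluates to [18, 24, 78]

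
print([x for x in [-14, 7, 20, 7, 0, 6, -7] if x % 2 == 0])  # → [-14, 20, 0, 6]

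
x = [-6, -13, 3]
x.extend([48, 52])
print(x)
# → [-6, -13, 3, 48, 52]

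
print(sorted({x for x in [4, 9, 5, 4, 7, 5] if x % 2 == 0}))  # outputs [4]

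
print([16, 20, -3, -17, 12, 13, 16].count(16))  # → 2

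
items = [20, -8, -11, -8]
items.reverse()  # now [-8, -11, -8, 20]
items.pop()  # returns 20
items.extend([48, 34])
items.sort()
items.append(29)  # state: [-11, -8, -8, 34, 48, 29]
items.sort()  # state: [-11, -8, -8, 29, 34, 48]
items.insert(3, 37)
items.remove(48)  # [-11, -8, -8, 37, 29, 34]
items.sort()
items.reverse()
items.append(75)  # [37, 34, 29, -8, -8, -11, 75]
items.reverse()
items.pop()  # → 37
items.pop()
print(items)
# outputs [75, -11, -8, -8, 29]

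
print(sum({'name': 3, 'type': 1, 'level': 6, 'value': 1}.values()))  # 11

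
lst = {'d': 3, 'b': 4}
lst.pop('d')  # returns 3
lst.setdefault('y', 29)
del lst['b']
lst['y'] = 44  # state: {'y': 44}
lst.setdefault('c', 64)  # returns 64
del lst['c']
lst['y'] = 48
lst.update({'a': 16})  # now {'y': 48, 'a': 16}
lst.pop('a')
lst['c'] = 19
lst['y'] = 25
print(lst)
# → {'y': 25, 'c': 19}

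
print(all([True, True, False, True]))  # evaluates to False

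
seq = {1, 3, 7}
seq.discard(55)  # {1, 3, 7}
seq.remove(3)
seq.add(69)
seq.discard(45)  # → {1, 7, 69}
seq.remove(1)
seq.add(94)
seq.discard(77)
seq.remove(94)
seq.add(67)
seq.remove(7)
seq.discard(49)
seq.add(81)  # {67, 69, 81}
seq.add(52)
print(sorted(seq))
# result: [52, 67, 69, 81]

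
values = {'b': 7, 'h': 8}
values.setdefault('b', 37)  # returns 7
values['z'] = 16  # {'b': 7, 'h': 8, 'z': 16}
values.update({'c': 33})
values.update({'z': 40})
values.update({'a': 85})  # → {'b': 7, 'h': 8, 'z': 40, 'c': 33, 'a': 85}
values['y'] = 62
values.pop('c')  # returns 33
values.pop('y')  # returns 62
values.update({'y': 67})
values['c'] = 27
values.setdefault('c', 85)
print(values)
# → {'b': 7, 'h': 8, 'z': 40, 'a': 85, 'y': 67, 'c': 27}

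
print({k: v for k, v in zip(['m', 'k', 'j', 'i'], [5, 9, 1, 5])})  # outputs {'m': 5, 'k': 9, 'j': 1, 'i': 5}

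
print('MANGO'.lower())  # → mango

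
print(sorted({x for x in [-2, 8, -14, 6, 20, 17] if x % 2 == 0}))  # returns [-14, -2, 6, 8, 20]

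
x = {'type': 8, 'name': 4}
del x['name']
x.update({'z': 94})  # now {'type': 8, 'z': 94}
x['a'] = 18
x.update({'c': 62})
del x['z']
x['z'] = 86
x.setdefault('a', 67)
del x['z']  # {'type': 8, 'a': 18, 'c': 62}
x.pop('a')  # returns 18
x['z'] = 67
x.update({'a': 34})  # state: {'type': 8, 'c': 62, 'z': 67, 'a': 34}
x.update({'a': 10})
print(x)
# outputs {'type': 8, 'c': 62, 'z': 67, 'a': 10}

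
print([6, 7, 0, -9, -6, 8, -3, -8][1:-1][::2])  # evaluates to [7, -9, 8]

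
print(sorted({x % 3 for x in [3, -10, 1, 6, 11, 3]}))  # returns [0, 1, 2]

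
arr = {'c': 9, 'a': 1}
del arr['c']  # {'a': 1}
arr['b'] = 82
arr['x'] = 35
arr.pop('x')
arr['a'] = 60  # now {'a': 60, 'b': 82}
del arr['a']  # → {'b': 82}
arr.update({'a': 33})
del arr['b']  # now {'a': 33}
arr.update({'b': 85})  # {'a': 33, 'b': 85}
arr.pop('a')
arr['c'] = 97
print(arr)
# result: {'b': 85, 'c': 97}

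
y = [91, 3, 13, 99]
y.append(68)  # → [91, 3, 13, 99, 68]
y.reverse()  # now [68, 99, 13, 3, 91]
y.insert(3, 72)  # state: [68, 99, 13, 72, 3, 91]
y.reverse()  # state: [91, 3, 72, 13, 99, 68]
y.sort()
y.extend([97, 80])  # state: [3, 13, 68, 72, 91, 99, 97, 80]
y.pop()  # 80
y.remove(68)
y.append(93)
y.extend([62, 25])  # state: [3, 13, 72, 91, 99, 97, 93, 62, 25]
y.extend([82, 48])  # [3, 13, 72, 91, 99, 97, 93, 62, 25, 82, 48]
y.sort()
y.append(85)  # [3, 13, 25, 48, 62, 72, 82, 91, 93, 97, 99, 85]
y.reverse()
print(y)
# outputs [85, 99, 97, 93, 91, 82, 72, 62, 48, 25, 13, 3]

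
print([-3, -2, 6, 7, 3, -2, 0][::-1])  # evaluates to [0, -2, 3, 7, 6, -2, -3]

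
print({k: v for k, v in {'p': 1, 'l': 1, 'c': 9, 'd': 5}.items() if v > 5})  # {'c': 9}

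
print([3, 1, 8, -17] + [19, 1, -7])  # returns [3, 1, 8, -17, 19, 1, -7]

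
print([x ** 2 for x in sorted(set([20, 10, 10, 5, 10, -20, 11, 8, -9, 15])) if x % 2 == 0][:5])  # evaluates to [400, 64, 100, 400]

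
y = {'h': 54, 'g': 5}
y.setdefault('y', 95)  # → 95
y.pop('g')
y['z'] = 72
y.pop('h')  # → 54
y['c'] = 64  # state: {'y': 95, 'z': 72, 'c': 64}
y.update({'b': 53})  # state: {'y': 95, 'z': 72, 'c': 64, 'b': 53}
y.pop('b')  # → 53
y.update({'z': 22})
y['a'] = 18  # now {'y': 95, 'z': 22, 'c': 64, 'a': 18}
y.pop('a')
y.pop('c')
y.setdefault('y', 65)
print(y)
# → {'y': 95, 'z': 22}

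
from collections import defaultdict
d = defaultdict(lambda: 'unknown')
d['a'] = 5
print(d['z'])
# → unknown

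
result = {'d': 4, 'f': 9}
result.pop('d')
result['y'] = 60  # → {'f': 9, 'y': 60}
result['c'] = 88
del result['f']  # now {'y': 60, 'c': 88}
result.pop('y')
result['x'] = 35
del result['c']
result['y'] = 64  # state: {'x': 35, 'y': 64}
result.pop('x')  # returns 35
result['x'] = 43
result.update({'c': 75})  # {'y': 64, 'x': 43, 'c': 75}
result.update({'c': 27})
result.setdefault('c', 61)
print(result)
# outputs {'y': 64, 'x': 43, 'c': 27}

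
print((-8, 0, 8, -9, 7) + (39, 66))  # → (-8, 0, 8, -9, 7, 39, 66)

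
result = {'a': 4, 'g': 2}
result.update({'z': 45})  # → {'a': 4, 'g': 2, 'z': 45}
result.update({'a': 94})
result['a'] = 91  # {'a': 91, 'g': 2, 'z': 45}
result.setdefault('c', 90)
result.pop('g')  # 2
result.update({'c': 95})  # {'a': 91, 'z': 45, 'c': 95}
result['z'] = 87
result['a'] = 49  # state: {'a': 49, 'z': 87, 'c': 95}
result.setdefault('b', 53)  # 53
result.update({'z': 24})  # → {'a': 49, 'z': 24, 'c': 95, 'b': 53}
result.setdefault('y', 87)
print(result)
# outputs {'a': 49, 'z': 24, 'c': 95, 'b': 53, 'y': 87}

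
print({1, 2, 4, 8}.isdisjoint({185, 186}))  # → True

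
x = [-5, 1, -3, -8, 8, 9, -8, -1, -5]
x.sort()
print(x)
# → [-8, -8, -5, -5, -3, -1, 1, 8, 9]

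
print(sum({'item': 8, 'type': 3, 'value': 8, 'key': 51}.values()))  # 70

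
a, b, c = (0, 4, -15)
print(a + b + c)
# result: -11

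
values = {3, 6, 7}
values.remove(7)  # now {3, 6}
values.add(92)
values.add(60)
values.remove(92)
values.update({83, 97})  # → {3, 6, 60, 83, 97}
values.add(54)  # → {3, 6, 54, 60, 83, 97}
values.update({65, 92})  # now {3, 6, 54, 60, 65, 83, 92, 97}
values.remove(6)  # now {3, 54, 60, 65, 83, 92, 97}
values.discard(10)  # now {3, 54, 60, 65, 83, 92, 97}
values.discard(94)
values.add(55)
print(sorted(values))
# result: [3, 54, 55, 60, 65, 83, 92, 97]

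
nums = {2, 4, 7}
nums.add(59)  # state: {2, 4, 7, 59}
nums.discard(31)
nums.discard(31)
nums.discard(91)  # {2, 4, 7, 59}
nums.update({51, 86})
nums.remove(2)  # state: {4, 7, 51, 59, 86}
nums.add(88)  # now {4, 7, 51, 59, 86, 88}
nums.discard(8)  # {4, 7, 51, 59, 86, 88}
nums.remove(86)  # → {4, 7, 51, 59, 88}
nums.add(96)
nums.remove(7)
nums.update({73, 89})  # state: {4, 51, 59, 73, 88, 89, 96}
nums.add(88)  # {4, 51, 59, 73, 88, 89, 96}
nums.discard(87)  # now {4, 51, 59, 73, 88, 89, 96}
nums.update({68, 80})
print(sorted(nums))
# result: [4, 51, 59, 68, 73, 80, 88, 89, 96]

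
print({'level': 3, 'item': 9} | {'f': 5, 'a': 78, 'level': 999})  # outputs {'level': 999, 'item': 9, 'f': 5, 'a': 78}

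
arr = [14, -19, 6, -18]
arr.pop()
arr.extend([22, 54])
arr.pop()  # 54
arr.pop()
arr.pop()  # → 6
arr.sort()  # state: [-19, 14]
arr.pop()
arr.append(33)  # [-19, 33]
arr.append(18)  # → [-19, 33, 18]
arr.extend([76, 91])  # [-19, 33, 18, 76, 91]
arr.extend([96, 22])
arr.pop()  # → 22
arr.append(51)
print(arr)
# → [-19, 33, 18, 76, 91, 96, 51]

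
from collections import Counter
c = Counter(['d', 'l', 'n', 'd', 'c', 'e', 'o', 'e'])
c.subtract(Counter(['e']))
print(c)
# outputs Counter({'d': 2, 'l': 1, 'n': 1, 'c': 1, 'e': 1, 'o': 1})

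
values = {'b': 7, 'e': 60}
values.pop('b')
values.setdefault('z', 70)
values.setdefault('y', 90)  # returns 90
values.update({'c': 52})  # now {'e': 60, 'z': 70, 'y': 90, 'c': 52}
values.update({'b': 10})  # {'e': 60, 'z': 70, 'y': 90, 'c': 52, 'b': 10}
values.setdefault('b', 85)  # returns 10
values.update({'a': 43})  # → {'e': 60, 'z': 70, 'y': 90, 'c': 52, 'b': 10, 'a': 43}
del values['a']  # {'e': 60, 'z': 70, 'y': 90, 'c': 52, 'b': 10}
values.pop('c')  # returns 52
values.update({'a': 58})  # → {'e': 60, 'z': 70, 'y': 90, 'b': 10, 'a': 58}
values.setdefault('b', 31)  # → 10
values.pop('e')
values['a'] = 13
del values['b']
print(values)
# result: {'z': 70, 'y': 90, 'a': 13}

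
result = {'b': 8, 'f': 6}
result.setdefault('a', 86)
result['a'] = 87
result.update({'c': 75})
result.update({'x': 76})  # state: {'b': 8, 'f': 6, 'a': 87, 'c': 75, 'x': 76}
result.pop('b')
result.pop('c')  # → 75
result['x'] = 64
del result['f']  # {'a': 87, 'x': 64}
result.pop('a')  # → 87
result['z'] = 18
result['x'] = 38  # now {'x': 38, 'z': 18}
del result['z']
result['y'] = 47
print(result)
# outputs {'x': 38, 'y': 47}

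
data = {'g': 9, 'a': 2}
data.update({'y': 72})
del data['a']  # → {'g': 9, 'y': 72}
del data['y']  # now {'g': 9}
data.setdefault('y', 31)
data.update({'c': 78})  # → {'g': 9, 'y': 31, 'c': 78}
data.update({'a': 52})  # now {'g': 9, 'y': 31, 'c': 78, 'a': 52}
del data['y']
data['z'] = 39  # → {'g': 9, 'c': 78, 'a': 52, 'z': 39}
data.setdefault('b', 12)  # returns 12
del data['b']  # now {'g': 9, 'c': 78, 'a': 52, 'z': 39}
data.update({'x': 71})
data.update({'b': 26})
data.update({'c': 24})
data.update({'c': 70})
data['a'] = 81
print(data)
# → {'g': 9, 'c': 70, 'a': 81, 'z': 39, 'x': 71, 'b': 26}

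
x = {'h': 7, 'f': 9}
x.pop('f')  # 9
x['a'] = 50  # {'h': 7, 'a': 50}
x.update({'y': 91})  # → {'h': 7, 'a': 50, 'y': 91}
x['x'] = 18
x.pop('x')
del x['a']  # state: {'h': 7, 'y': 91}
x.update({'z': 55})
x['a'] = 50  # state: {'h': 7, 'y': 91, 'z': 55, 'a': 50}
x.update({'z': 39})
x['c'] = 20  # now {'h': 7, 'y': 91, 'z': 39, 'a': 50, 'c': 20}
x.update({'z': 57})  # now {'h': 7, 'y': 91, 'z': 57, 'a': 50, 'c': 20}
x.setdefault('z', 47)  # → 57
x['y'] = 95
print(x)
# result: {'h': 7, 'y': 95, 'z': 57, 'a': 50, 'c': 20}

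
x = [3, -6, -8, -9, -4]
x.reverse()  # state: [-4, -9, -8, -6, 3]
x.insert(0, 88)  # [88, -4, -9, -8, -6, 3]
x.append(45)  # [88, -4, -9, -8, -6, 3, 45]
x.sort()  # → [-9, -8, -6, -4, 3, 45, 88]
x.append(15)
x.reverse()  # [15, 88, 45, 3, -4, -6, -8, -9]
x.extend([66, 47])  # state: [15, 88, 45, 3, -4, -6, -8, -9, 66, 47]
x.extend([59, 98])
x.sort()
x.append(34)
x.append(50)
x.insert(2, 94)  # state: [-9, -8, 94, -6, -4, 3, 15, 45, 47, 59, 66, 88, 98, 34, 50]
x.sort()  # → [-9, -8, -6, -4, 3, 15, 34, 45, 47, 50, 59, 66, 88, 94, 98]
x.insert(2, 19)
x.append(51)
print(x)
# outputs [-9, -8, 19, -6, -4, 3, 15, 34, 45, 47, 50, 59, 66, 88, 94, 98, 51]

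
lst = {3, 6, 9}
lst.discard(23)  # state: {3, 6, 9}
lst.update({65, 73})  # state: {3, 6, 9, 65, 73}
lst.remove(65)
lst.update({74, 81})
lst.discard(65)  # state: {3, 6, 9, 73, 74, 81}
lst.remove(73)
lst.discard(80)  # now {3, 6, 9, 74, 81}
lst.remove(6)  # {3, 9, 74, 81}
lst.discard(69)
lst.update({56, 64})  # {3, 9, 56, 64, 74, 81}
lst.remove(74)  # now {3, 9, 56, 64, 81}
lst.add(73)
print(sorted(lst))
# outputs [3, 9, 56, 64, 73, 81]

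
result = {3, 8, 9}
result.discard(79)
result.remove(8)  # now {3, 9}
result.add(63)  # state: {3, 9, 63}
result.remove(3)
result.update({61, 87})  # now {9, 61, 63, 87}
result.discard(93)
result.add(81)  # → {9, 61, 63, 81, 87}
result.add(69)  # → {9, 61, 63, 69, 81, 87}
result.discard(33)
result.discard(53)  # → {9, 61, 63, 69, 81, 87}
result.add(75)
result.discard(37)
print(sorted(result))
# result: [9, 61, 63, 69, 75, 81, 87]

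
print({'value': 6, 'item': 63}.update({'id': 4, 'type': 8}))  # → None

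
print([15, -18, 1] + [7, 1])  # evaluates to [15, -18, 1, 7, 1]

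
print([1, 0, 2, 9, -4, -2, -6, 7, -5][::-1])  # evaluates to [-5, 7, -6, -2, -4, 9, 2, 0, 1]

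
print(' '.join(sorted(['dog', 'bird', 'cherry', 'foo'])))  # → bird cherry dog foo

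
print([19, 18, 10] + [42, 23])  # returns [19, 18, 10, 42, 23]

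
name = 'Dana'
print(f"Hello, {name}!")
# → Hello, Dana!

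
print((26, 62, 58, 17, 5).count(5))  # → 1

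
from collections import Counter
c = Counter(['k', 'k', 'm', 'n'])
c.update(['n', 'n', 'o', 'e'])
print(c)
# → Counter({'n': 3, 'k': 2, 'm': 1, 'o': 1, 'e': 1})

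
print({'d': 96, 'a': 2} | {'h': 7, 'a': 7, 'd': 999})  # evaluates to {'d': 999, 'a': 7, 'h': 7}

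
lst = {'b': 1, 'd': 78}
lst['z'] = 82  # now {'b': 1, 'd': 78, 'z': 82}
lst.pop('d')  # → 78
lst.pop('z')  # 82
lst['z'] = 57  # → {'b': 1, 'z': 57}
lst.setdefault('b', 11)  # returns 1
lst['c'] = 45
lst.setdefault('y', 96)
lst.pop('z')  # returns 57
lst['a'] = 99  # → {'b': 1, 'c': 45, 'y': 96, 'a': 99}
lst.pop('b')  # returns 1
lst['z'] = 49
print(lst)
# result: {'c': 45, 'y': 96, 'a': 99, 'z': 49}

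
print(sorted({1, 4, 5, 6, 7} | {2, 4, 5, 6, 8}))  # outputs [1, 2, 4, 5, 6, 7, 8]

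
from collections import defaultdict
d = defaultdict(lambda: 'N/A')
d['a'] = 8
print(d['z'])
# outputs N/A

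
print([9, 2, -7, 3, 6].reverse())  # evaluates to None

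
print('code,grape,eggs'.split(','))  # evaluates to ['code', 'grape', 'eggs']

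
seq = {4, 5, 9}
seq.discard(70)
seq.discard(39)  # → {4, 5, 9}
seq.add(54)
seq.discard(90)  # {4, 5, 9, 54}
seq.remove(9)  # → {4, 5, 54}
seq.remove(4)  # {5, 54}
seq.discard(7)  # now {5, 54}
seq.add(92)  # {5, 54, 92}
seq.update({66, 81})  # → {5, 54, 66, 81, 92}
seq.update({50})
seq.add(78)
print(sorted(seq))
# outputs [5, 50, 54, 66, 78, 81, 92]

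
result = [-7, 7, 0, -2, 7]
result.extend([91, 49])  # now [-7, 7, 0, -2, 7, 91, 49]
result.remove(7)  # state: [-7, 0, -2, 7, 91, 49]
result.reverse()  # [49, 91, 7, -2, 0, -7]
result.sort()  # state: [-7, -2, 0, 7, 49, 91]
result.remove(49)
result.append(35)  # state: [-7, -2, 0, 7, 91, 35]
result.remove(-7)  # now [-2, 0, 7, 91, 35]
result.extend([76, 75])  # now [-2, 0, 7, 91, 35, 76, 75]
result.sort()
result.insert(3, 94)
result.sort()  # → [-2, 0, 7, 35, 75, 76, 91, 94]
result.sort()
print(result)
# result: [-2, 0, 7, 35, 75, 76, 91, 94]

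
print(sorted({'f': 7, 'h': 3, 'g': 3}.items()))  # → [('f', 7), ('g', 3), ('h', 3)]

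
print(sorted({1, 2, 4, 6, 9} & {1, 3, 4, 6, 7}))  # [1, 4, 6]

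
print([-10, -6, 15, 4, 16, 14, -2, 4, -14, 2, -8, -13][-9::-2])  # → [4, -6]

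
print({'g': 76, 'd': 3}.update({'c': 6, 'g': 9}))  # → None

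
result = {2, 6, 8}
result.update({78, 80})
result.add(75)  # {2, 6, 8, 75, 78, 80}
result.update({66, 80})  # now {2, 6, 8, 66, 75, 78, 80}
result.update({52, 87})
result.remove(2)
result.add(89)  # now {6, 8, 52, 66, 75, 78, 80, 87, 89}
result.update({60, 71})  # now {6, 8, 52, 60, 66, 71, 75, 78, 80, 87, 89}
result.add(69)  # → {6, 8, 52, 60, 66, 69, 71, 75, 78, 80, 87, 89}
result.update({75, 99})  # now {6, 8, 52, 60, 66, 69, 71, 75, 78, 80, 87, 89, 99}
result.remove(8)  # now {6, 52, 60, 66, 69, 71, 75, 78, 80, 87, 89, 99}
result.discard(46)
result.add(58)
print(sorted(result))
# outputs [6, 52, 58, 60, 66, 69, 71, 75, 78, 80, 87, 89, 99]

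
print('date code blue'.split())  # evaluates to ['date', 'code', 'blue']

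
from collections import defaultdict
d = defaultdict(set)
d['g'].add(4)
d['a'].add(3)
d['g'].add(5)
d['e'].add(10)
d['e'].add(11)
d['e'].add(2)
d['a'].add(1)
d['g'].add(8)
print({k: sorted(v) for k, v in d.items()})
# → {'g': [4, 5, 8], 'a': [1, 3], 'e': [2, 10, 11]}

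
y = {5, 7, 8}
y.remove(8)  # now {5, 7}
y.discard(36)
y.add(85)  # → {5, 7, 85}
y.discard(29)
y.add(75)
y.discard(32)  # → {5, 7, 75, 85}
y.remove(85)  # {5, 7, 75}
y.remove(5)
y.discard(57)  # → {7, 75}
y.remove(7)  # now {75}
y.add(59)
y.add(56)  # {56, 59, 75}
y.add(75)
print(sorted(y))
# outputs [56, 59, 75]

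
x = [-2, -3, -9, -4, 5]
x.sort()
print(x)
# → [-9, -4, -3, -2, 5]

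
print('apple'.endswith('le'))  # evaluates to True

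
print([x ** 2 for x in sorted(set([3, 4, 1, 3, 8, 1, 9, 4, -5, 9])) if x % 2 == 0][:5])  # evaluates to [16, 64]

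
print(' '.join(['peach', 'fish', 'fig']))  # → peach fish fig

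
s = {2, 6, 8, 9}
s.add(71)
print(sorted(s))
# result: [2, 6, 8, 9, 71]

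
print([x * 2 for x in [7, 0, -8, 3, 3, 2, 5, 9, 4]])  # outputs [14, 0, -16, 6, 6, 4, 10, 18, 8]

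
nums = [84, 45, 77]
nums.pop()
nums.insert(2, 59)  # [84, 45, 59]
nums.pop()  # 59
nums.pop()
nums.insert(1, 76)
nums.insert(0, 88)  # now [88, 84, 76]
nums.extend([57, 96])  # [88, 84, 76, 57, 96]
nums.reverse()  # [96, 57, 76, 84, 88]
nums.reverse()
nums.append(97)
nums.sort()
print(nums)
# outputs [57, 76, 84, 88, 96, 97]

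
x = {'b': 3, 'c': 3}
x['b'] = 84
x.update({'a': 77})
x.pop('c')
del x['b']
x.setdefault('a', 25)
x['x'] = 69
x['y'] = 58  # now {'a': 77, 'x': 69, 'y': 58}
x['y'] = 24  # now {'a': 77, 'x': 69, 'y': 24}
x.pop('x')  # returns 69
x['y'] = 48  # {'a': 77, 'y': 48}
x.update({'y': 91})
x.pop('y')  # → 91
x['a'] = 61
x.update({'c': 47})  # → {'a': 61, 'c': 47}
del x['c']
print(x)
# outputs {'a': 61}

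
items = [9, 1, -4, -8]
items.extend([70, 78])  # [9, 1, -4, -8, 70, 78]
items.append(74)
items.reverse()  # [74, 78, 70, -8, -4, 1, 9]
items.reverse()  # [9, 1, -4, -8, 70, 78, 74]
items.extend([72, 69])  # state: [9, 1, -4, -8, 70, 78, 74, 72, 69]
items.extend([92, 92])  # [9, 1, -4, -8, 70, 78, 74, 72, 69, 92, 92]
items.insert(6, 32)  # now [9, 1, -4, -8, 70, 78, 32, 74, 72, 69, 92, 92]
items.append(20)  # [9, 1, -4, -8, 70, 78, 32, 74, 72, 69, 92, 92, 20]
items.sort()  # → [-8, -4, 1, 9, 20, 32, 69, 70, 72, 74, 78, 92, 92]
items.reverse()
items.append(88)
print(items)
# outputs [92, 92, 78, 74, 72, 70, 69, 32, 20, 9, 1, -4, -8, 88]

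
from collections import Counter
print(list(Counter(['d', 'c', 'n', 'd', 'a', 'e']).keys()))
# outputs ['d', 'c', 'n', 'a', 'e']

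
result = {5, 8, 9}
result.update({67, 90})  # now {5, 8, 9, 67, 90}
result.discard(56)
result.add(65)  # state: {5, 8, 9, 65, 67, 90}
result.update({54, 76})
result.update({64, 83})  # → {5, 8, 9, 54, 64, 65, 67, 76, 83, 90}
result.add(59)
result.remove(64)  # {5, 8, 9, 54, 59, 65, 67, 76, 83, 90}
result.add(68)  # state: {5, 8, 9, 54, 59, 65, 67, 68, 76, 83, 90}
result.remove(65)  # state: {5, 8, 9, 54, 59, 67, 68, 76, 83, 90}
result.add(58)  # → {5, 8, 9, 54, 58, 59, 67, 68, 76, 83, 90}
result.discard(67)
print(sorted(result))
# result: [5, 8, 9, 54, 58, 59, 68, 76, 83, 90]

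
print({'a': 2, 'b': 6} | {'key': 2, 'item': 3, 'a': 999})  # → {'a': 999, 'b': 6, 'key': 2, 'item': 3}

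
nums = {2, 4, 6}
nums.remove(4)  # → {2, 6}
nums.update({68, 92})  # {2, 6, 68, 92}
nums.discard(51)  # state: {2, 6, 68, 92}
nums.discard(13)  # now {2, 6, 68, 92}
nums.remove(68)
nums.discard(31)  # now {2, 6, 92}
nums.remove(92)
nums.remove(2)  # {6}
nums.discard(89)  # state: {6}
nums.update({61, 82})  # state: {6, 61, 82}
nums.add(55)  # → {6, 55, 61, 82}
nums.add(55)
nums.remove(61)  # {6, 55, 82}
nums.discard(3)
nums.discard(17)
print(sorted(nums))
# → [6, 55, 82]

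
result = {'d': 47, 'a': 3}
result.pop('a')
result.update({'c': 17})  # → {'d': 47, 'c': 17}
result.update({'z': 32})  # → {'d': 47, 'c': 17, 'z': 32}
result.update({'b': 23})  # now {'d': 47, 'c': 17, 'z': 32, 'b': 23}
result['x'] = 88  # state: {'d': 47, 'c': 17, 'z': 32, 'b': 23, 'x': 88}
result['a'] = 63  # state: {'d': 47, 'c': 17, 'z': 32, 'b': 23, 'x': 88, 'a': 63}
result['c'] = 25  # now {'d': 47, 'c': 25, 'z': 32, 'b': 23, 'x': 88, 'a': 63}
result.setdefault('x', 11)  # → 88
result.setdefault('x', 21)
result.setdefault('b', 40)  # 23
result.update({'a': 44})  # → {'d': 47, 'c': 25, 'z': 32, 'b': 23, 'x': 88, 'a': 44}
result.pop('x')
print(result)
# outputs {'d': 47, 'c': 25, 'z': 32, 'b': 23, 'a': 44}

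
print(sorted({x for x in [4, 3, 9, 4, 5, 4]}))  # [3, 4, 5, 9]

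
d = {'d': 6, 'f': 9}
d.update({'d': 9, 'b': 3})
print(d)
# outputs {'d': 9, 'f': 9, 'b': 3}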